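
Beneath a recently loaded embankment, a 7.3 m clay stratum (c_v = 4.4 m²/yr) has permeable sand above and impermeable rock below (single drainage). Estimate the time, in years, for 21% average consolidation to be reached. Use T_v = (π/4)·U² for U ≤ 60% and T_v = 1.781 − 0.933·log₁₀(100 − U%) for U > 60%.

t ≈ 0.419 years

Drainage path length: H_d = H = 7.3 m (single drainage).
U ≤ 60%: T_v = (π/4)·U² = (π/4)×0.21² = 0.034636.
t = T_v·H_d²/c_v = 0.034636×7.3²/4.4 = 0.4195 years.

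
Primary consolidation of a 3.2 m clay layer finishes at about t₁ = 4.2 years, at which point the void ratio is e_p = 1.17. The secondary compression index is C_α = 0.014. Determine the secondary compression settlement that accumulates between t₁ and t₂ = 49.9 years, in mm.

Secondary compression: S_s = C_α·H/(1+e_p)·log₁₀(t₂/t₁)
S_s = 0.014×3.2/(1+1.17)×log₁₀(49.9/4.2)
    = 0.02065 × 1.075 = 0.02219 m

S_s ≈ 22.2 mm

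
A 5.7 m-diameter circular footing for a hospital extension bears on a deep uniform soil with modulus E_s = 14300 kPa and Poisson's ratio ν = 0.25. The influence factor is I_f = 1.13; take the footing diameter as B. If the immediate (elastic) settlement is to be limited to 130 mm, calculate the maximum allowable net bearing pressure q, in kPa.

q ≈ 308 kPa

S_e = q·B·(1−ν²)/E_s · I_f  ⇒  q = S_e·E_s / (B·(1−ν²)·I_f).
q = 0.13 × 14300 / (5.7 × 0.9375 × 1.13) = 307.9 kPa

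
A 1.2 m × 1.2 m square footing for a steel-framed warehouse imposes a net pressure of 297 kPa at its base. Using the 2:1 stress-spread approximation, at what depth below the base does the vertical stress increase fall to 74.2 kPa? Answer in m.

2:1 spreading — at depth z the loaded area has grown by z in each plan dimension:
qB²/(B+z)² = Δσ_z ⇒ z = B(√(q/Δσ_z) − 1) = 1.2×(√(297/74.2) − 1) = 1.201 m

z ≈ 1.2 m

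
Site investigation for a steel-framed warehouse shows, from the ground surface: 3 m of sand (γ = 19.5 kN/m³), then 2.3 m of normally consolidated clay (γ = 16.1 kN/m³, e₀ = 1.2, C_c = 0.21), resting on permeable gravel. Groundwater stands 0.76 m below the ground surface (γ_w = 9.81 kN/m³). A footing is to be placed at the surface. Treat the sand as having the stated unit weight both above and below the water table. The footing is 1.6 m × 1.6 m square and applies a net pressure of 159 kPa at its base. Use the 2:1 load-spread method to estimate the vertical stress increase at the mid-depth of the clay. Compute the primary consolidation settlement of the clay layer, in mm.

S_c ≈ 23.6 mm

Mid-depth of clay below the ground surface: z = 3 + 2.3/2 = 4.15 m.
Total vertical stress at mid-clay: σ_v = 19.5×3 + 16.1×1.15 = 77.015 kPa.
Pore pressure: u = 9.81×(4.15 − 0.76) = 33.256 kPa.
Initial effective stress: σ'_0 = σ_v − u = 77.015 − 33.256 = 43.759 kPa.
Stress increase at mid-clay by the 2:1 spreading method:
Δσ = qBL/((B+z)(L+z)) = 159×1.6×1.6/((1.6+4.15)(1.6+4.15)) = 12.311 kPa
Final effective stress: σ'_f = σ'_0 + Δσ = 43.759 + 12.311 = 56.07 kPa.
Normally consolidated clay, so the full stress increment lies on the virgin compression line:
S_c = C_c·H/(1+e₀)·log₁₀(σ'_f/σ'_0) = 0.21×2.3/(1+1.2)×log₁₀(56.07/43.759)
    = 0.21955 × 0.10766 = 0.02364 m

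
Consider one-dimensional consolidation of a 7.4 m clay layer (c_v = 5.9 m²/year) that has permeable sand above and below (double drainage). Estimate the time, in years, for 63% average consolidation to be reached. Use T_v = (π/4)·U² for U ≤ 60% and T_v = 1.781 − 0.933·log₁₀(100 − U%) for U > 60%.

Drainage path length: H_d = H/2 = 3.7 m (double drainage).
U > 60%: T_v = 1.781 − 0.933·log₁₀(100 − 63) = 0.31787.
t = T_v·H_d²/c_v = 0.31787×3.7²/5.9 = 0.7376 years.

t ≈ 0.738 years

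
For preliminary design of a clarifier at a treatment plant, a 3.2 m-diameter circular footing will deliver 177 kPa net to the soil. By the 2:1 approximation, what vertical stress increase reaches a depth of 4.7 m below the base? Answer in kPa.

Δσ_z ≈ 29 kPa

By the 2:1 method the load spreads at 1 horizontal : 2 vertical, so at depth z the loaded area has grown by z in each plan dimension:
Δσ ≈ qD²/(D+z)² = 177×3.2²/(3.2+4.7)² = 29.041 kPa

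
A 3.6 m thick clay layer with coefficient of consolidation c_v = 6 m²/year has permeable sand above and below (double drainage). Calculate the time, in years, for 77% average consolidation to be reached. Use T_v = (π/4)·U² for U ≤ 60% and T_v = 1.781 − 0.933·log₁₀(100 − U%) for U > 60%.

Drainage path length: H_d = H/2 = 1.8 m (double drainage).
U > 60%: T_v = 1.781 − 0.933·log₁₀(100 − 77) = 0.51051.
t = T_v·H_d²/c_v = 0.51051×1.8²/6 = 0.2757 years.

t ≈ 0.276 years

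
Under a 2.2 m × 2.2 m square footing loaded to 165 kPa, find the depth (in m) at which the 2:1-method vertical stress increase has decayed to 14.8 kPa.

z ≈ 5.15 m

2:1 spreading — at depth z the loaded area has grown by z in each plan dimension:
qB²/(B+z)² = Δσ_z ⇒ z = B(√(q/Δσ_z) − 1) = 2.2×(√(165/14.8) − 1) = 5.146 m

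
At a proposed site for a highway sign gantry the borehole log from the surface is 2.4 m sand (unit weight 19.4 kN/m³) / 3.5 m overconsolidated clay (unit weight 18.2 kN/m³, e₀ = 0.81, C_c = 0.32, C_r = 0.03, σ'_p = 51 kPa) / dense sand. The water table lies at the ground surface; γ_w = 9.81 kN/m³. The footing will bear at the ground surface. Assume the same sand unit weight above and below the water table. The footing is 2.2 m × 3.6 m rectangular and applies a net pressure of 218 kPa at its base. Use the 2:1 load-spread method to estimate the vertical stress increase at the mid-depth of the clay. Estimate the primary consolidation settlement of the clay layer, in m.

Mid-depth of clay below the ground surface: z = 2.4 + 3.5/2 = 4.15 m.
Total vertical stress at mid-clay: σ_v = 19.4×2.4 + 18.2×1.75 = 78.41 kPa.
Pore pressure: u = 9.81×(4.15 − 0) = 40.712 kPa.
Initial effective stress: σ'_0 = σ_v − u = 78.41 − 40.712 = 37.698 kPa.
Stress increase at mid-clay by the 2:1 spreading method:
Δσ = qBL/((B+z)(L+z)) = 218×2.2×3.6/((2.2+4.15)(3.6+4.15)) = 35.084 kPa
Final effective stress: σ'_f = 37.698 + 35.084 = 72.782 kPa.
σ'_f = 72.782 > σ'_p = 51 kPa, so the stress path crosses the preconsolidation pressure — recompression up to σ'_p, then virgin compression beyond:
S_c = H/(1+e₀)·[C_r·log₁₀(σ'_p/σ'_0) + C_c·log₁₀(σ'_f/σ'_p)]
    = 3.5/1.81 × [0.03×log₁₀(51/37.698) + 0.32×log₁₀(72.782/51)]
    = 1.9337 × [0.0039376 + 0.049425] = 0.1032 m

S_c ≈ 0.103 m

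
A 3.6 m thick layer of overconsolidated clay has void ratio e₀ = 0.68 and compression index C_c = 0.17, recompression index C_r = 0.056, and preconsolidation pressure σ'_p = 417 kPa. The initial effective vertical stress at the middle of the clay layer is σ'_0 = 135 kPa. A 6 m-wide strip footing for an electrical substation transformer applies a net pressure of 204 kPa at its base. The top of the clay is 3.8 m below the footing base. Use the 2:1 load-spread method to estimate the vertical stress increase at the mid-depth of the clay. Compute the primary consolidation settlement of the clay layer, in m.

Mid-depth of clay below the footing base: z = 3.8 + 3.6/2 = 5.6 m.
Stress increase at mid-clay by the 2:1 spreading method:
Δσ = qB/(B+z) = 204×6/(6+5.6) = 105.52 kPa
Final effective stress: σ'_f = 135 + 105.52 = 240.52 kPa.
σ'_f = 240.52 ≤ σ'_p = 417 kPa, so the clay remains overconsolidated and only the recompression index applies:
S_c = C_r·H/(1+e₀)·log₁₀(σ'_f/σ'_0) = 0.056×3.6/1.68×log₁₀(240.52/135)
    = 0.12 × 0.25082 = 0.0301 m

S_c ≈ 0.0301 m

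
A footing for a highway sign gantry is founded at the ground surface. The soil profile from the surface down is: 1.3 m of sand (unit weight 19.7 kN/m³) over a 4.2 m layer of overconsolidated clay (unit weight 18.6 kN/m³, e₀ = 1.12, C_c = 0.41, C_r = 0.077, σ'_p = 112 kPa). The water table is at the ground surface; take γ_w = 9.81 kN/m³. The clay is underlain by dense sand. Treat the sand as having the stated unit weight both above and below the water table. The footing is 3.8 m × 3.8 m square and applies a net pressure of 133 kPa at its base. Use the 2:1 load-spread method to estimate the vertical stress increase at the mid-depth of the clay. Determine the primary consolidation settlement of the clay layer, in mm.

S_c ≈ 51.7 mm

Mid-depth of clay below the ground surface: z = 1.3 + 4.2/2 = 3.4 m.
Total vertical stress at mid-clay: σ_v = 19.7×1.3 + 18.6×2.1 = 64.67 kPa.
Pore pressure: u = 9.81×(3.4 − 0) = 33.354 kPa.
Initial effective stress: σ'_0 = σ_v − u = 64.67 − 33.354 = 31.316 kPa.
Stress increase at mid-clay by the 2:1 spreading method:
Δσ = qBL/((B+z)(L+z)) = 133×3.8×3.8/((3.8+3.4)(3.8+3.4)) = 37.047 kPa
Final effective stress: σ'_f = 31.316 + 37.047 = 68.363 kPa.
σ'_f = 68.363 ≤ σ'_p = 112 kPa, so the clay remains overconsolidated and only the recompression index applies:
S_c = C_r·H/(1+e₀)·log₁₀(σ'_f/σ'_0) = 0.077×4.2/2.12×log₁₀(68.363/31.316)
    = 0.15254 × 0.33905 = 0.05172 m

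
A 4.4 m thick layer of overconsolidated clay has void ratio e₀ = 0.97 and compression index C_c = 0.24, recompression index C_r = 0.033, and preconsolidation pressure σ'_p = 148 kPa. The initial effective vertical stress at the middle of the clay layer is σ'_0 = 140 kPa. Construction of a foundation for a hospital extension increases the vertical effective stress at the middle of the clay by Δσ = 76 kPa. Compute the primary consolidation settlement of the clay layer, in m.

S_c ≈ 0.0898 m

Final effective stress: σ'_f = 140 + 76 = 216 kPa.
σ'_f = 216 > σ'_p = 148 kPa, so the stress path crosses the preconsolidation pressure — recompression up to σ'_p, then virgin compression beyond:
S_c = H/(1+e₀)·[C_r·log₁₀(σ'_p/σ'_0) + C_c·log₁₀(σ'_f/σ'_p)]
    = 4.4/1.97 × [0.033×log₁₀(148/140) + 0.24×log₁₀(216/148)]
    = 2.2335 × [0.00079641 + 0.039406] = 0.08979 m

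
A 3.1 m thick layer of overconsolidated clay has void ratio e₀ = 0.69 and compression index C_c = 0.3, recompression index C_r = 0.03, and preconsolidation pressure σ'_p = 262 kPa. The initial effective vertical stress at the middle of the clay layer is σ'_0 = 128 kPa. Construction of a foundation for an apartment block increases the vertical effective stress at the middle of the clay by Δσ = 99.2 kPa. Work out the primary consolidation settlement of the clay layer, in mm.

S_c ≈ 13.7 mm

Final effective stress: σ'_f = 128 + 99.2 = 227.2 kPa.
σ'_f = 227.2 ≤ σ'_p = 262 kPa, so the clay remains overconsolidated and only the recompression index applies:
S_c = C_r·H/(1+e₀)·log₁₀(σ'_f/σ'_0) = 0.03×3.1/1.69×log₁₀(227.2/128)
    = 0.055029 × 0.2492 = 0.01371 m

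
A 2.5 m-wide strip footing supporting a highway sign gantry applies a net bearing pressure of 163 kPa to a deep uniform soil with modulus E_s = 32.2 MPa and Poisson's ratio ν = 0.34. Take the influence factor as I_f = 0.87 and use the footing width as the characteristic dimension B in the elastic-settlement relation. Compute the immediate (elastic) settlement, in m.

Immediate (elastic) settlement: S_e = q·B·(1−ν²)/E_s · I_f.
E_s = 32.2 MPa = 32200 kPa.
S_e = 163 × 2.5 × (1 − 0.34²) / 32200 × 0.87
    = 163 × 2.5 × 0.8844 / 32200 × 0.87
    = 0.009737 m

S_e ≈ 0.00974 m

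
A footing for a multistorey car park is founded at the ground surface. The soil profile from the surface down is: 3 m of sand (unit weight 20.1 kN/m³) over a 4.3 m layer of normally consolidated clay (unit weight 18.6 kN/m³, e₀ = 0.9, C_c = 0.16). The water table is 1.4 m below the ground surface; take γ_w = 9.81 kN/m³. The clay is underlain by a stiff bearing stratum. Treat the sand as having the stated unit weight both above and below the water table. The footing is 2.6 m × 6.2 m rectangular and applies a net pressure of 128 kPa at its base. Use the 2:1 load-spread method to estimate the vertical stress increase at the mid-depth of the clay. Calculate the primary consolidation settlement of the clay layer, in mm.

S_c ≈ 49.4 mm

Mid-depth of clay below the ground surface: z = 3 + 4.3/2 = 5.15 m.
Total vertical stress at mid-clay: σ_v = 20.1×3 + 18.6×2.15 = 100.29 kPa.
Pore pressure: u = 9.81×(5.15 − 1.4) = 36.788 kPa.
Initial effective stress: σ'_0 = σ_v − u = 100.29 − 36.788 = 63.502 kPa.
Stress increase at mid-clay by the 2:1 spreading method:
Δσ = qBL/((B+z)(L+z)) = 128×2.6×6.2/((2.6+5.15)(6.2+5.15)) = 23.457 kPa
Final effective stress: σ'_f = σ'_0 + Δσ = 63.502 + 23.457 = 86.959 kPa.
Normally consolidated clay, so the full stress increment lies on the virgin compression line:
S_c = C_c·H/(1+e₀)·log₁₀(σ'_f/σ'_0) = 0.16×4.3/(1+0.9)×log₁₀(86.959/63.502)
    = 0.36211 × 0.13653 = 0.04944 m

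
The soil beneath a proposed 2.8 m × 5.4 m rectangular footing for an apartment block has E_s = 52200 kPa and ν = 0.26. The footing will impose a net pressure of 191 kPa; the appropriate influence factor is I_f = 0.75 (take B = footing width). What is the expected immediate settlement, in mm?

S_e ≈ 7.16 mm

Immediate (elastic) settlement: S_e = q·B·(1−ν²)/E_s · I_f.
S_e = 191 × 2.8 × (1 − 0.26²) / 52200 × 0.75
    = 191 × 2.8 × 0.9324 / 52200 × 0.75
    = 0.007164 m = 7.164 mm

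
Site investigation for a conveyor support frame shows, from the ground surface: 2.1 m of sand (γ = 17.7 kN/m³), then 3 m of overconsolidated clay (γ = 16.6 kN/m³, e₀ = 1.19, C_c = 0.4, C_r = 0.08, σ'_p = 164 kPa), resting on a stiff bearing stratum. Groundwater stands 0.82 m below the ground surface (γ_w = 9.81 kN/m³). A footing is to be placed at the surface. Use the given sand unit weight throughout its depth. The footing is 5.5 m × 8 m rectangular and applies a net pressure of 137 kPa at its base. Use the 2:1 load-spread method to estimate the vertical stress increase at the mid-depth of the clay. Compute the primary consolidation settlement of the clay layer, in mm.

S_c ≈ 46.2 mm

Mid-depth of clay below the ground surface: z = 2.1 + 3/2 = 3.6 m.
Total vertical stress at mid-clay: σ_v = 17.7×2.1 + 16.6×1.5 = 62.07 kPa.
Pore pressure: u = 9.81×(3.6 − 0.82) = 27.272 kPa.
Initial effective stress: σ'_0 = σ_v − u = 62.07 − 27.272 = 34.798 kPa.
Stress increase at mid-clay by the 2:1 spreading method:
Δσ = qBL/((B+z)(L+z)) = 137×5.5×8/((5.5+3.6)(8+3.6)) = 57.105 kPa
Final effective stress: σ'_f = 34.798 + 57.105 = 91.903 kPa.
σ'_f = 91.903 ≤ σ'_p = 164 kPa, so the clay remains overconsolidated and only the recompression index applies:
S_c = C_r·H/(1+e₀)·log₁₀(σ'_f/σ'_0) = 0.08×3/2.19×log₁₀(91.903/34.798)
    = 0.10959 × 0.42178 = 0.04622 m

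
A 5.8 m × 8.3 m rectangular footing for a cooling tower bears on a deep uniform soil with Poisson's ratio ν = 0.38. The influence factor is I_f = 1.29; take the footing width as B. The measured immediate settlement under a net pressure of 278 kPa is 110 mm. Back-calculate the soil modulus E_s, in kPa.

E_s ≈ 16200 kPa

S_e = q·B·(1−ν²)/E_s · I_f  ⇒  E_s = q·B·(1−ν²)·I_f / S_e.
E_s = 278 × 5.8 × 0.8556 × 1.29 / 0.11 = 16180 kPa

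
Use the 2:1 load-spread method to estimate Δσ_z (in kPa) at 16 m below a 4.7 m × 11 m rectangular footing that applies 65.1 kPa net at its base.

Δσ_z ≈ 6.02 kPa

By the 2:1 method the load spreads at 1 horizontal : 2 vertical, so at depth z the loaded area has grown by z in each plan dimension:
Δσ = qBL/((B+z)(L+z)) = 65.1×4.7×11/((4.7+16)(11+16)) = 6.022 kPa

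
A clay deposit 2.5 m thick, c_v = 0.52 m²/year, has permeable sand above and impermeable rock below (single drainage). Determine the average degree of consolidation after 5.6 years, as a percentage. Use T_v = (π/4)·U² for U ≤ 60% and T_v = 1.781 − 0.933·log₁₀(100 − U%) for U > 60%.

Drainage path length: H_d = H = 2.5 m (single drainage).
T_v = c_v·t/H_d² = 0.52×5.6/2.5² = 0.46592.
T_v = 0.46592 corresponds to the U > 60% branch:
U = 1 − 10^((1.781 − T_v)/0.933)/100 = 0.7432

U ≈ 74.3 %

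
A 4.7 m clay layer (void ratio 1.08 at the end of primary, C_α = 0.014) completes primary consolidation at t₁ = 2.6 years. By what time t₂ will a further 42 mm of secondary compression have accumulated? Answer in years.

t₂ ≈ 55.3 years

S_s = C_α·H/(1+e_p)·log₁₀(t₂/t₁) ⇒ log₁₀(t₂/t₁) = S_s·(1+e_p)/(C_α·H).
log₁₀(t₂/t₁) = 0.042 × (1+1.08) / (0.014×4.7) = 1.328
t₂ = t₁ × 10^1.328 = 2.6 × 21.26 = 55.29 years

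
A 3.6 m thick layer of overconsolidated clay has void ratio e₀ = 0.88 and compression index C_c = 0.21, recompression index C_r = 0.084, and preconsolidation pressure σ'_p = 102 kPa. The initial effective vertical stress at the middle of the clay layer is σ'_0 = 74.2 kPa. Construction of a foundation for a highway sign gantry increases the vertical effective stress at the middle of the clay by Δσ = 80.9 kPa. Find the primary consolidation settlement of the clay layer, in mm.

Final effective stress: σ'_f = 74.2 + 80.9 = 155.1 kPa.
σ'_f = 155.1 > σ'_p = 102 kPa, so the stress path crosses the preconsolidation pressure — recompression up to σ'_p, then virgin compression beyond:
S_c = H/(1+e₀)·[C_r·log₁₀(σ'_p/σ'_0) + C_c·log₁₀(σ'_f/σ'_p)]
    = 3.6/1.88 × [0.084×log₁₀(102/74.2) + 0.21×log₁₀(155.1/102)]
    = 1.9149 × [0.011608 + 0.038222] = 0.09542 m

S_c ≈ 95.4 mm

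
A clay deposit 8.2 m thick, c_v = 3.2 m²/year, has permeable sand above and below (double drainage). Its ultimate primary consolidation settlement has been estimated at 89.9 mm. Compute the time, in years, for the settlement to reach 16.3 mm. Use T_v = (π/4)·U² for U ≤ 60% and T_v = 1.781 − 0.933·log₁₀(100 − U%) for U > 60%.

Drainage path length: H_d = H/2 = 4.1 m (double drainage).
U = S(t)/S_ult = 16.3/89.9 = 0.1813.
U ≤ 60%: T_v = (π/4)·U² = (π/4)×0.18131² = 0.025819.
t = T_v·H_d²/c_v = 0.025819×4.1²/3.2 = 0.1356 years.

t ≈ 0.136 years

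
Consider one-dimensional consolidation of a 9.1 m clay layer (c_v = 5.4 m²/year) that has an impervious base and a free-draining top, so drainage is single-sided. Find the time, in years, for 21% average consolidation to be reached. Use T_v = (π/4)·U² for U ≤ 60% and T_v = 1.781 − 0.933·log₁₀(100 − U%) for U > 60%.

t ≈ 0.531 years

Drainage path length: H_d = H = 9.1 m (single drainage).
U ≤ 60%: T_v = (π/4)·U² = (π/4)×0.21² = 0.034636.
t = T_v·H_d²/c_v = 0.034636×9.1²/5.4 = 0.5311 years.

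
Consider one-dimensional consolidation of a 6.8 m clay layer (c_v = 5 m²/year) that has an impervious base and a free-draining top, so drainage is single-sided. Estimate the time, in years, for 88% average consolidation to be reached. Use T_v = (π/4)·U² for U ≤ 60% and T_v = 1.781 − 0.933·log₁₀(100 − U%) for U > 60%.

Drainage path length: H_d = H = 6.8 m (single drainage).
U > 60%: T_v = 1.781 − 0.933·log₁₀(100 − 88) = 0.77412.
t = T_v·H_d²/c_v = 0.77412×6.8²/5 = 7.159 years.

t ≈ 7.16 years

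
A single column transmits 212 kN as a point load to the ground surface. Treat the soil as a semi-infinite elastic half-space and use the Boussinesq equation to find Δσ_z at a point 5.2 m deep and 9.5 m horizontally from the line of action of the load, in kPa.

Δσ_z ≈ 0.0955 kPa

Boussinesq vertical stress below a point load on an elastic half-space:
Δσ_z = 3P/(2πz²) · [1 + (r/z)²]^(−5/2)
r/z = 9.5/5.2 = 1.8269; [1+(r/z)²]^(−5/2) = 0.025519.
Δσ_z = 3×212/(2π×5.2²) × 0.025519 = 3.7434 × 0.025519 = 0.09553 kPa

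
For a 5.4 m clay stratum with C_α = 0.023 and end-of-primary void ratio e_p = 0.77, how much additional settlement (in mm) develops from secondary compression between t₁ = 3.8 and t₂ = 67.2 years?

S_s ≈ 87.5 mm

Secondary compression: S_s = C_α·H/(1+e_p)·log₁₀(t₂/t₁)
S_s = 0.023×5.4/(1+0.77)×log₁₀(67.2/3.8)
    = 0.07017 × 1.248 = 0.08754 m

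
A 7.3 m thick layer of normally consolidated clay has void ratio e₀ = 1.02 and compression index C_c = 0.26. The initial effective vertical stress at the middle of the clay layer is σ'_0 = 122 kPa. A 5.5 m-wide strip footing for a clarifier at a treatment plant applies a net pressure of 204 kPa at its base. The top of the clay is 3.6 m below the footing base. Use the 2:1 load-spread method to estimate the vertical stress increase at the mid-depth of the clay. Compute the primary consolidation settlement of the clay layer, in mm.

Mid-depth of clay below the footing base: z = 3.6 + 7.3/2 = 7.25 m.
Stress increase at mid-clay by the 2:1 spreading method:
Δσ = qB/(B+z) = 204×5.5/(5.5+7.25) = 88 kPa
Final effective stress: σ'_f = σ'_0 + Δσ = 122 + 88 = 210 kPa.
Normally consolidated clay, so the full stress increment lies on the virgin compression line:
S_c = C_c·H/(1+e₀)·log₁₀(σ'_f/σ'_0) = 0.26×7.3/(1+1.02)×log₁₀(210/122)
    = 0.9396 × 0.23586 = 0.2216 m

S_c ≈ 222 mm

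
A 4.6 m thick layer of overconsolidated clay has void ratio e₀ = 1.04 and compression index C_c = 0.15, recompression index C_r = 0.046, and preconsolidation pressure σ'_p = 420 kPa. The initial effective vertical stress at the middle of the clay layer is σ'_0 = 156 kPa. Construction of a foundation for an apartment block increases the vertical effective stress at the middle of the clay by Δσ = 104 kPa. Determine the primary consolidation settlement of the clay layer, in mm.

S_c ≈ 23 mm

Final effective stress: σ'_f = 156 + 104 = 260 kPa.
σ'_f = 260 ≤ σ'_p = 420 kPa, so the clay remains overconsolidated and only the recompression index applies:
S_c = C_r·H/(1+e₀)·log₁₀(σ'_f/σ'_0) = 0.046×4.6/2.04×log₁₀(260/156)
    = 0.10373 × 0.22185 = 0.02301 m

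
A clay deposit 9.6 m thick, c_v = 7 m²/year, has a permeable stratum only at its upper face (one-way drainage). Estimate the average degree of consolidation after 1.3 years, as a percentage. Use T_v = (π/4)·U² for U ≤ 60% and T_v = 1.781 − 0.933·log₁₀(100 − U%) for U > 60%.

U ≈ 35.5 %

Drainage path length: H_d = H = 9.6 m (single drainage).
T_v = c_v·t/H_d² = 7×1.3/9.6² = 0.098741.
T_v = 0.098741 corresponds to the U ≤ 60% branch:
U = √(4T_v/π) = 0.3546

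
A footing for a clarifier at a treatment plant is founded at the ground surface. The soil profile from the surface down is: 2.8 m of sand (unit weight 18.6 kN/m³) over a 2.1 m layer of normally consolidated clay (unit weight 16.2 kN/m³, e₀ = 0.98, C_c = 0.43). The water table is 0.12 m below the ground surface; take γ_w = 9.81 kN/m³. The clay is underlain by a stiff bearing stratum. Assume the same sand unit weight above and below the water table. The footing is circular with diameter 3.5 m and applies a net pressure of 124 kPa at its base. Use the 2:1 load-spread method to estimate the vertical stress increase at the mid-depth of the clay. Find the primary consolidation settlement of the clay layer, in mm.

S_c ≈ 123 mm

Mid-depth of clay below the ground surface: z = 2.8 + 2.1/2 = 3.85 m.
Total vertical stress at mid-clay: σ_v = 18.6×2.8 + 16.2×1.05 = 69.09 kPa.
Pore pressure: u = 9.81×(3.85 − 0.12) = 36.591 kPa.
Initial effective stress: σ'_0 = σ_v − u = 69.09 − 36.591 = 32.499 kPa.
Stress increase at mid-clay by the 2:1 spreading method:
Δσ ≈ qD²/(D+z)² = 124×3.5²/(3.5+3.85)² = 28.118 kPa
Final effective stress: σ'_f = σ'_0 + Δσ = 32.499 + 28.118 = 60.617 kPa.
Normally consolidated clay, so the full stress increment lies on the virgin compression line:
S_c = C_c·H/(1+e₀)·log₁₀(σ'_f/σ'_0) = 0.43×2.1/(1+0.98)×log₁₀(60.617/32.499)
    = 0.45606 × 0.27072 = 0.1235 m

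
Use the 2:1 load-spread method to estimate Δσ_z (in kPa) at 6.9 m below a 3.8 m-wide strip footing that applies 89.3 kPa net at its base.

By the 2:1 method the load spreads at 1 horizontal : 2 vertical, so at depth z the loaded area has grown by z in each plan dimension:
Δσ = qB/(B+z) = 89.3×3.8/(3.8+6.9) = 31.714 kPa

Δσ_z ≈ 31.7 kPa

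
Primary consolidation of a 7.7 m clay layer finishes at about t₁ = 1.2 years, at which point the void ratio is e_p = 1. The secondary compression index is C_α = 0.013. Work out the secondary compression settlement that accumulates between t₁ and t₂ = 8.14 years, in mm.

Secondary compression: S_s = C_α·H/(1+e_p)·log₁₀(t₂/t₁)
S_s = 0.013×7.7/(1+1)×log₁₀(8.14/1.2)
    = 0.05005 × 0.8314 = 0.04161 m

S_s ≈ 41.6 mm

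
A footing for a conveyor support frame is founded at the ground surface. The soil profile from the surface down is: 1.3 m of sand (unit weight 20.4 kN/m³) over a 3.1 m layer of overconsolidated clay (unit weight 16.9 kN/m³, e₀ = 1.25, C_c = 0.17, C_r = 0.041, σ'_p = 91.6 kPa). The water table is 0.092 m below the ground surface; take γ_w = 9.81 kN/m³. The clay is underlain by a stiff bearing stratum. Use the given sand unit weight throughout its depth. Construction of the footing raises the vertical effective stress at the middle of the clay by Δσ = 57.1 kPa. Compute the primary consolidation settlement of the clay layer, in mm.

S_c ≈ 28.7 mm

Mid-depth of clay below the ground surface: z = 1.3 + 3.1/2 = 2.85 m.
Total vertical stress at mid-clay: σ_v = 20.4×1.3 + 16.9×1.55 = 52.715 kPa.
Pore pressure: u = 9.81×(2.85 − 0.092) = 27.056 kPa.
Initial effective stress: σ'_0 = σ_v − u = 52.715 − 27.056 = 25.659 kPa.
Final effective stress: σ'_f = 25.659 + 57.1 = 82.759 kPa.
σ'_f = 82.759 ≤ σ'_p = 91.6 kPa, so the clay remains overconsolidated and only the recompression index applies:
S_c = C_r·H/(1+e₀)·log₁₀(σ'_f/σ'_0) = 0.041×3.1/2.25×log₁₀(82.759/25.659)
    = 0.05649 × 0.50858 = 0.02873 m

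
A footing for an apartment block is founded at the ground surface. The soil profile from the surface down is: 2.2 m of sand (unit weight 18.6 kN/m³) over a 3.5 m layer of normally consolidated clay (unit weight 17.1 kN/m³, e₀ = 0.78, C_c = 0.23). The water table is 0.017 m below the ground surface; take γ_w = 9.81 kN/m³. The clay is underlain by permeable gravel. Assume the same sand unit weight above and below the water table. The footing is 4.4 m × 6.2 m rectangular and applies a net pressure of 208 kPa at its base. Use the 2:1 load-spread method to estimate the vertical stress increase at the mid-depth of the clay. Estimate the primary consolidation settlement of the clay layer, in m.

S_c ≈ 0.221 m

Mid-depth of clay below the ground surface: z = 2.2 + 3.5/2 = 3.95 m.
Total vertical stress at mid-clay: σ_v = 18.6×2.2 + 17.1×1.75 = 70.845 kPa.
Pore pressure: u = 9.81×(3.95 − 0.017) = 38.583 kPa.
Initial effective stress: σ'_0 = σ_v − u = 70.845 − 38.583 = 32.262 kPa.
Stress increase at mid-clay by the 2:1 spreading method:
Δσ = qBL/((B+z)(L+z)) = 208×4.4×6.2/((4.4+3.95)(6.2+3.95)) = 66.951 kPa
Final effective stress: σ'_f = σ'_0 + Δσ = 32.262 + 66.951 = 99.213 kPa.
Normally consolidated clay, so the full stress increment lies on the virgin compression line:
S_c = C_c·H/(1+e₀)·log₁₀(σ'_f/σ'_0) = 0.23×3.5/(1+0.78)×log₁₀(99.213/32.262)
    = 0.45225 × 0.48788 = 0.2206 m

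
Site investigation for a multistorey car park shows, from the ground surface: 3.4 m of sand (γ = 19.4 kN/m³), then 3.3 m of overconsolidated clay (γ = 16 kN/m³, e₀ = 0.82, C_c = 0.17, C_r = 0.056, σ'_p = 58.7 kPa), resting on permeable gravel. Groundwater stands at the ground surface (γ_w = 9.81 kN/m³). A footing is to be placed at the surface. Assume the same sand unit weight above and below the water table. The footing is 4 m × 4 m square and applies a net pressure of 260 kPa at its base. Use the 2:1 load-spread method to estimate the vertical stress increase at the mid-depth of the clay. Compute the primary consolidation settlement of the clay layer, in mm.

S_c ≈ 76.4 mm

Mid-depth of clay below the ground surface: z = 3.4 + 3.3/2 = 5.05 m.
Total vertical stress at mid-clay: σ_v = 19.4×3.4 + 16×1.65 = 92.36 kPa.
Pore pressure: u = 9.81×(5.05 − 0) = 49.541 kPa.
Initial effective stress: σ'_0 = σ_v − u = 92.36 − 49.541 = 42.819 kPa.
Stress increase at mid-clay by the 2:1 spreading method:
Δσ = qBL/((B+z)(L+z)) = 260×4×4/((4+5.05)(4+5.05)) = 50.792 kPa
Final effective stress: σ'_f = 42.819 + 50.792 = 93.611 kPa.
σ'_f = 93.611 > σ'_p = 58.7 kPa, so the stress path crosses the preconsolidation pressure — recompression up to σ'_p, then virgin compression beyond:
S_c = H/(1+e₀)·[C_r·log₁₀(σ'_p/σ'_0) + C_c·log₁₀(σ'_f/σ'_p)]
    = 3.3/1.82 × [0.056×log₁₀(58.7/42.819) + 0.17×log₁₀(93.611/58.7)]
    = 1.8132 × [0.0076721 + 0.034457] = 0.07639 m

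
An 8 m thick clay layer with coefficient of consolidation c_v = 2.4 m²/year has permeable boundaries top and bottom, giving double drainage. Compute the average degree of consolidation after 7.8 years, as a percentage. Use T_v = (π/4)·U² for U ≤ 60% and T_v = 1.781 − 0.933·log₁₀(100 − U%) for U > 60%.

U ≈ 95.5 %

Drainage path length: H_d = H/2 = 4 m (double drainage).
T_v = c_v·t/H_d² = 2.4×7.8/4² = 1.17.
T_v = 1.17 corresponds to the U > 60% branch:
U = 1 − 10^((1.781 − T_v)/0.933)/100 = 0.9548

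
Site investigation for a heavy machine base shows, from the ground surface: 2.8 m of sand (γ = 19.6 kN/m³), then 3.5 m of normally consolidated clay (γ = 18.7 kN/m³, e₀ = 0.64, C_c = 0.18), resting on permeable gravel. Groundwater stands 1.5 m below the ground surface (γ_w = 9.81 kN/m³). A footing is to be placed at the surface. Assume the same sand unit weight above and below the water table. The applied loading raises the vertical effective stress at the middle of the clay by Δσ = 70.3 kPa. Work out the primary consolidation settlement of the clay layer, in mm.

Mid-depth of clay below the ground surface: z = 2.8 + 3.5/2 = 4.55 m.
Total vertical stress at mid-clay: σ_v = 19.6×2.8 + 18.7×1.75 = 87.605 kPa.
Pore pressure: u = 9.81×(4.55 − 1.5) = 29.921 kPa.
Initial effective stress: σ'_0 = σ_v − u = 87.605 − 29.921 = 57.684 kPa.
Final effective stress: σ'_f = σ'_0 + Δσ = 57.684 + 70.3 = 127.98 kPa.
Normally consolidated clay, so the full stress increment lies on the virgin compression line:
S_c = C_c·H/(1+e₀)·log₁₀(σ'_f/σ'_0) = 0.18×3.5/(1+0.64)×log₁₀(127.98/57.684)
    = 0.38415 × 0.34609 = 0.133 m

S_c ≈ 133 mm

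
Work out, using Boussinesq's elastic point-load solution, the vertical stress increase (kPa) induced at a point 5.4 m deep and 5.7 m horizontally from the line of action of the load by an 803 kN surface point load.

Boussinesq vertical stress below a point load on an elastic half-space:
Δσ_z = 3P/(2πz²) · [1 + (r/z)²]^(−5/2)
r/z = 5.7/5.4 = 1.0556; [1+(r/z)²]^(−5/2) = 0.15386.
Δσ_z = 3×803/(2π×5.4²) × 0.15386 = 13.148 × 0.15386 = 2.023 kPa

Δσ_z ≈ 2.02 kPa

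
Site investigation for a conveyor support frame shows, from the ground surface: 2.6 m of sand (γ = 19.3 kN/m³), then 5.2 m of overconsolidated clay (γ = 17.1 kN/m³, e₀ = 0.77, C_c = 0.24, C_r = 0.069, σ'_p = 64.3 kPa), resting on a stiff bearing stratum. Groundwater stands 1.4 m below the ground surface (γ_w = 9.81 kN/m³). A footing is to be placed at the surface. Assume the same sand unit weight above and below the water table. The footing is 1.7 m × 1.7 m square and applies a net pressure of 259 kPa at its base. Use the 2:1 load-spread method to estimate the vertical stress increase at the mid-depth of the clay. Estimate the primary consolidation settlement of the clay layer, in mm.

Mid-depth of clay below the ground surface: z = 2.6 + 5.2/2 = 5.2 m.
Total vertical stress at mid-clay: σ_v = 19.3×2.6 + 17.1×2.6 = 94.64 kPa.
Pore pressure: u = 9.81×(5.2 − 1.4) = 37.278 kPa.
Initial effective stress: σ'_0 = σ_v − u = 94.64 − 37.278 = 57.362 kPa.
Stress increase at mid-clay by the 2:1 spreading method:
Δσ = qBL/((B+z)(L+z)) = 259×1.7×1.7/((1.7+5.2)(1.7+5.2)) = 15.722 kPa
Final effective stress: σ'_f = 57.362 + 15.722 = 73.084 kPa.
σ'_f = 73.084 > σ'_p = 64.3 kPa, so the stress path crosses the preconsolidation pressure — recompression up to σ'_p, then virgin compression beyond:
S_c = H/(1+e₀)·[C_r·log₁₀(σ'_p/σ'_0) + C_c·log₁₀(σ'_f/σ'_p)]
    = 5.2/1.77 × [0.069×log₁₀(64.3/57.362) + 0.24×log₁₀(73.084/64.3)]
    = 2.9379 × [0.0034215 + 0.013347] = 0.04926 m

S_c ≈ 49.3 mm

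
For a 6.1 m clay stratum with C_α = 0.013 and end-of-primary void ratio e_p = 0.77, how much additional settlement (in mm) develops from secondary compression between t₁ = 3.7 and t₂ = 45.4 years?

S_s ≈ 48.8 mm

Secondary compression: S_s = C_α·H/(1+e_p)·log₁₀(t₂/t₁)
S_s = 0.013×6.1/(1+0.77)×log₁₀(45.4/3.7)
    = 0.0448 × 1.089 = 0.04878 m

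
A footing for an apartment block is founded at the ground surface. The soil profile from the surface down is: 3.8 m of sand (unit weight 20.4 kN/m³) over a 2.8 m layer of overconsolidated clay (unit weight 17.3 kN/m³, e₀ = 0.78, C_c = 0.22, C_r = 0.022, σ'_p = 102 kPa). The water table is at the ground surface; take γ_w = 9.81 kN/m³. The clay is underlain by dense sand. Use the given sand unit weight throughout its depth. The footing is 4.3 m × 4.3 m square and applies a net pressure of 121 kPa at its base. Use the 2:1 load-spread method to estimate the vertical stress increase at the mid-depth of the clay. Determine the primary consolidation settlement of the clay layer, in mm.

Mid-depth of clay below the ground surface: z = 3.8 + 2.8/2 = 5.2 m.
Total vertical stress at mid-clay: σ_v = 20.4×3.8 + 17.3×1.4 = 101.74 kPa.
Pore pressure: u = 9.81×(5.2 − 0) = 51.012 kPa.
Initial effective stress: σ'_0 = σ_v − u = 101.74 − 51.012 = 50.728 kPa.
Stress increase at mid-clay by the 2:1 spreading method:
Δσ = qBL/((B+z)(L+z)) = 121×4.3×4.3/((4.3+5.2)(4.3+5.2)) = 24.79 kPa
Final effective stress: σ'_f = 50.728 + 24.79 = 75.518 kPa.
σ'_f = 75.518 ≤ σ'_p = 102 kPa, so the clay remains overconsolidated and only the recompression index applies:
S_c = C_r·H/(1+e₀)·log₁₀(σ'_f/σ'_0) = 0.022×2.8/1.78×log₁₀(75.518/50.728)
    = 0.034606 × 0.1728 = 0.00598 m

S_c ≈ 5.98 mm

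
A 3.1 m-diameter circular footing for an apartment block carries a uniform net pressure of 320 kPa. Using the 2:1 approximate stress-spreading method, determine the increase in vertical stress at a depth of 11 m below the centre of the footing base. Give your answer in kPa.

Δσ_z ≈ 15.5 kPa

By the 2:1 method the load spreads at 1 horizontal : 2 vertical, so at depth z the loaded area has grown by z in each plan dimension:
Δσ ≈ qD²/(D+z)² = 320×3.1²/(3.1+11)² = 15.468 kPa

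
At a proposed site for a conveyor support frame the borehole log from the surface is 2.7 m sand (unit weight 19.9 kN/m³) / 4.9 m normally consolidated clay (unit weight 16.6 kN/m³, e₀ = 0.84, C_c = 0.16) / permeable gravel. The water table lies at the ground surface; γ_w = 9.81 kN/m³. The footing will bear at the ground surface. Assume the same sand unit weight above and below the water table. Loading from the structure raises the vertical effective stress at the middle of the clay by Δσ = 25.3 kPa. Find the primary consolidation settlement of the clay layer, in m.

Mid-depth of clay below the ground surface: z = 2.7 + 4.9/2 = 5.15 m.
Total vertical stress at mid-clay: σ_v = 19.9×2.7 + 16.6×2.45 = 94.4 kPa.
Pore pressure: u = 9.81×(5.15 − 0) = 50.522 kPa.
Initial effective stress: σ'_0 = σ_v − u = 94.4 − 50.522 = 43.878 kPa.
Final effective stress: σ'_f = σ'_0 + Δσ = 43.878 + 25.3 = 69.178 kPa.
Normally consolidated clay, so the full stress increment lies on the virgin compression line:
S_c = C_c·H/(1+e₀)·log₁₀(σ'_f/σ'_0) = 0.16×4.9/(1+0.84)×log₁₀(69.178/43.878)
    = 0.42609 × 0.19772 = 0.08425 m

S_c ≈ 0.0842 m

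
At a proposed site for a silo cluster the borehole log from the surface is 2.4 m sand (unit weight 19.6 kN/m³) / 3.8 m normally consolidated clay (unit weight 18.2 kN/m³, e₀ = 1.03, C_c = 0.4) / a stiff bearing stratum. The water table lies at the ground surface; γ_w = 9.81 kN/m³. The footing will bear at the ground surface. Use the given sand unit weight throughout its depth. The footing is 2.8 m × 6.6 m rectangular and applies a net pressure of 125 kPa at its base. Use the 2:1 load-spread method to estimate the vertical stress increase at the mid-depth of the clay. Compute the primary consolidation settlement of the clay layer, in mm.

S_c ≈ 183 mm

Mid-depth of clay below the ground surface: z = 2.4 + 3.8/2 = 4.3 m.
Total vertical stress at mid-clay: σ_v = 19.6×2.4 + 18.2×1.9 = 81.62 kPa.
Pore pressure: u = 9.81×(4.3 − 0) = 42.183 kPa.
Initial effective stress: σ'_0 = σ_v − u = 81.62 − 42.183 = 39.437 kPa.
Stress increase at mid-clay by the 2:1 spreading method:
Δσ = qBL/((B+z)(L+z)) = 125×2.8×6.6/((2.8+4.3)(6.6+4.3)) = 29.849 kPa
Final effective stress: σ'_f = σ'_0 + Δσ = 39.437 + 29.849 = 69.286 kPa.
Normally consolidated clay, so the full stress increment lies on the virgin compression line:
S_c = C_c·H/(1+e₀)·log₁₀(σ'_f/σ'_0) = 0.4×3.8/(1+1.03)×log₁₀(69.286/39.437)
    = 0.74877 × 0.24474 = 0.1833 m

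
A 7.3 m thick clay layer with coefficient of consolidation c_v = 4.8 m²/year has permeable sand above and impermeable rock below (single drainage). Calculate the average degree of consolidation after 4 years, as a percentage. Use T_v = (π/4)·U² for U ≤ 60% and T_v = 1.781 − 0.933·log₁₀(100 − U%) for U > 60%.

U ≈ 66.7 %

Drainage path length: H_d = H = 7.3 m (single drainage).
T_v = c_v·t/H_d² = 4.8×4/7.3² = 0.36029.
T_v = 0.36029 corresponds to the U > 60% branch:
U = 1 − 10^((1.781 − T_v)/0.933)/100 = 0.6668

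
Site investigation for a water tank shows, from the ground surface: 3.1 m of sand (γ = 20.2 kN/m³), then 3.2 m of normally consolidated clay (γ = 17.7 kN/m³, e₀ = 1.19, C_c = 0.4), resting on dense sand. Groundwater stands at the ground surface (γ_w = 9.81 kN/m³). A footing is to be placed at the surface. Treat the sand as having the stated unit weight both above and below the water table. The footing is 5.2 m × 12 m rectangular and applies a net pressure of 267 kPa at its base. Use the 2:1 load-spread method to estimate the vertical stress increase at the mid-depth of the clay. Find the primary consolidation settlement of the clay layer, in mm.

S_c ≈ 299 mm

Mid-depth of clay below the ground surface: z = 3.1 + 3.2/2 = 4.7 m.
Total vertical stress at mid-clay: σ_v = 20.2×3.1 + 17.7×1.6 = 90.94 kPa.
Pore pressure: u = 9.81×(4.7 − 0) = 46.107 kPa.
Initial effective stress: σ'_0 = σ_v − u = 90.94 − 46.107 = 44.833 kPa.
Stress increase at mid-clay by the 2:1 spreading method:
Δσ = qBL/((B+z)(L+z)) = 267×5.2×12/((5.2+4.7)(12+4.7)) = 100.77 kPa
Final effective stress: σ'_f = σ'_0 + Δσ = 44.833 + 100.77 = 145.6 kPa.
Normally consolidated clay, so the full stress increment lies on the virgin compression line:
S_c = C_c·H/(1+e₀)·log₁₀(σ'_f/σ'_0) = 0.4×3.2/(1+1.19)×log₁₀(145.6/44.833)
    = 0.58447 × 0.51156 = 0.299 m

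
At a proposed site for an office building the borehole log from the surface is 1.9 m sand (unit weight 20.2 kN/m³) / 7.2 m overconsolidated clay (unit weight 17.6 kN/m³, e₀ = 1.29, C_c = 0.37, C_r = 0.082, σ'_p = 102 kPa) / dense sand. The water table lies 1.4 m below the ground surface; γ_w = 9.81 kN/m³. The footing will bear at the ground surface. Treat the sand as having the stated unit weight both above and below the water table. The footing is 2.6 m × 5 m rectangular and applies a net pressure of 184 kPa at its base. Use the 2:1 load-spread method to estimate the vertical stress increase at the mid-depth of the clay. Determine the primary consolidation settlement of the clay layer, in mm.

Mid-depth of clay below the ground surface: z = 1.9 + 7.2/2 = 5.5 m.
Total vertical stress at mid-clay: σ_v = 20.2×1.9 + 17.6×3.6 = 101.74 kPa.
Pore pressure: u = 9.81×(5.5 − 1.4) = 40.221 kPa.
Initial effective stress: σ'_0 = σ_v − u = 101.74 − 40.221 = 61.519 kPa.
Stress increase at mid-clay by the 2:1 spreading method:
Δσ = qBL/((B+z)(L+z)) = 184×2.6×5/((2.6+5.5)(5+5.5)) = 28.125 kPa
Final effective stress: σ'_f = 61.519 + 28.125 = 89.644 kPa.
σ'_f = 89.644 ≤ σ'_p = 102 kPa, so the clay remains overconsolidated and only the recompression index applies:
S_c = C_r·H/(1+e₀)·log₁₀(σ'_f/σ'_0) = 0.082×7.2/2.29×log₁₀(89.644/61.519)
    = 0.25782 × 0.16351 = 0.04216 m

S_c ≈ 42.2 mm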